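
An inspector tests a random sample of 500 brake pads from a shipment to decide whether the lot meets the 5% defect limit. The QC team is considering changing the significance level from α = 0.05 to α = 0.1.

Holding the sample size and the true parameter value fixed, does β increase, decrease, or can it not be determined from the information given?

It decreases.

Relaxing α lowers the evidence threshold; under Ha, outcomes that previously fell short now trigger rejection.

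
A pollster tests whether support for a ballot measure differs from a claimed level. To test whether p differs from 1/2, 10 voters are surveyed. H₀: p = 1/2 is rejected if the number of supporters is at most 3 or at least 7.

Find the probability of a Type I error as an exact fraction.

11/32

Under H₀, Y ~ Binomial(10, 1/2); α is the probability of landing in either tail, P(Y ≤ 3) + P(Y ≥ 7).
The two tails are symmetric, so α = 2·(1 + 10 + 45 + 120)/2^10 = 352/1024 = 11/32.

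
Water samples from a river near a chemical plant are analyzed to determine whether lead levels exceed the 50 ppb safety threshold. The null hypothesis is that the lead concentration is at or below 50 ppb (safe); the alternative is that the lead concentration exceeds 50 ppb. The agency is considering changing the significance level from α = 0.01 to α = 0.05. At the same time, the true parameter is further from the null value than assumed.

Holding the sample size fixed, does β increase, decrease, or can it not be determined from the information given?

It decreases.

With a larger α the critical value moves toward the center, so more of the Ha sampling distribution lies in the rejection region. A bigger departure from H₀ is easier for the test to detect, so it fails to reject less often. Both changes push β in the same direction.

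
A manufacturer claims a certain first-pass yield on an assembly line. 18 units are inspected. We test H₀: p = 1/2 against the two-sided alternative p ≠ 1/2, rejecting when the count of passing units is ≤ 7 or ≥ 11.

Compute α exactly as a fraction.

15751/32768

Under H₀, Y ~ Binomial(18, 1/2); α is the probability of landing in either tail, P(Y ≤ 7) + P(Y ≥ 11).
Each tail has probability (1 + 18 + 153 + 816 + 3060 + 8568 + 18564 + 31824)/262144; doubling gives α = 126008/262144 = 15751/32768.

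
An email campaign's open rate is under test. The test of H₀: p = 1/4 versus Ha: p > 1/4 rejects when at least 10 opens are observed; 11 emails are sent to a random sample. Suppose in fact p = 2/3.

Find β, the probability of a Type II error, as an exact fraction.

163835/177147

β = P(fail to reject H₀ | Ha true) = P(Y ≤ 9 | p = 2/3), Y ~ Binomial(11, 2/3).
Equivalently, β = 1 − P(Y ≥ 10) = 163835/177147.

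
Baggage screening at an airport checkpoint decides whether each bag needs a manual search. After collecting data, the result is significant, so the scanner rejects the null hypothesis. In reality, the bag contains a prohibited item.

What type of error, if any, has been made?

No error — this is a correct decision.

The conventional null hypothesis here is that the bag contains no prohibited items.
The test rejected a false H₀ — the decision matches the true state.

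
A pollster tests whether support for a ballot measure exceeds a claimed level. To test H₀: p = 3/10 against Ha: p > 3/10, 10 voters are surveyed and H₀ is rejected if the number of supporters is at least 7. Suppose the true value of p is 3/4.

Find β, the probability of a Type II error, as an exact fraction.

A Type II error is failing to reject when Ha holds: with p = 3/4, β = P(K ≤ 6).
Equivalently, β = 1 − P(K ≥ 7) = 58753/262144.

58753/262144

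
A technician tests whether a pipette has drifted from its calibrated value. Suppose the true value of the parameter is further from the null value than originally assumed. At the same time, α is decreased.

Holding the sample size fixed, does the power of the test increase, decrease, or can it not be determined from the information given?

Cannot be determined from the information given.

The first change alone would make β decrease; the second alone would make β increase. Which effect dominates depends on the magnitudes, which are not given.
Since power = 1 − β, the effect on power is likewise indeterminate.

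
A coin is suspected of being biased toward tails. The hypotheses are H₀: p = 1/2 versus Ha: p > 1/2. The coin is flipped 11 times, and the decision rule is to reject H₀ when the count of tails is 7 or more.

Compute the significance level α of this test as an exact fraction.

The Type I error probability is α = P(S ≥ 7) computed under H₀, where S ~ Binomial(11, 1/2).
Summing the upper tail: (330 + 165 + 55 + 11 + 1) / 2^11 = 562/2048 = 281/1024.

281/1024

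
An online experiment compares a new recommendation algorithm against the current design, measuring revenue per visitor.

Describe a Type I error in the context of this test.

With the conventional null hypothesis that the new design has no effect on revenue per visitor:
A Type I error is rejecting H₀ when H₀ is true.
Here that means shipping the new feature to all users when actually the new design has no effect on revenue per visitor.

A Type I error would mean concluding that the new design increases revenue per visitor when in fact the new design has no effect on revenue per visitor.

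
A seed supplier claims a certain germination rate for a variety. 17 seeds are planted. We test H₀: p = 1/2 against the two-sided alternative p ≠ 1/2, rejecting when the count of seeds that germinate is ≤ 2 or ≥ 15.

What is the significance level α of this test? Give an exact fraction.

77/32768

The significance level is the null-hypothesis probability of the rejection region {≤2} ∪ {≥15}.
Each tail has probability (1 + 17 + 136)/131072; doubling gives α = 308/131072 = 77/32768.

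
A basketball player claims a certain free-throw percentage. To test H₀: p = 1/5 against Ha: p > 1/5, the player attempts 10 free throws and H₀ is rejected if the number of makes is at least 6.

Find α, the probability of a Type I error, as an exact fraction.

62201/9765625

Under H₀, K ~ Binomial(10, 1/5), and α = P(K ≥ 6).
Summing C(10,j)(1/5)^j(4/5)^{10−j} for j = 6,…,10 gives 62201/9765625.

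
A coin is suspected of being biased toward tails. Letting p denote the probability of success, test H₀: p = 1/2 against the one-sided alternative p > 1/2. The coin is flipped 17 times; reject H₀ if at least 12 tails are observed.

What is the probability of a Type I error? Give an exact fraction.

α = P(reject H₀ | H₀ true) = P(X ≥ 12 | p = 1/2), with X ~ Binomial(17, 1/2).
That's C(17,12) + C(17,13) + C(17,14) + C(17,15) + C(17,16) + C(17,17) over 2^17, i.e. (6188 + 2380 + 680 + 136 + 17 + 1)/131072 = 9402/131072 = 4701/65536.

4701/65536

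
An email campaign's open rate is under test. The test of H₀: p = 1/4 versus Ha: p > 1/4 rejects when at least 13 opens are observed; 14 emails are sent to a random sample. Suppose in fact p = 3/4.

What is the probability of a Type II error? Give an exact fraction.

241331965/268435456

A Type II error is failing to reject when Ha holds: with p = 3/4, β = P(Y ≤ 12).
Summing C(14,j)·(3/4)^j·(1/4)^{14-j} for j = 0..12 gives 241331965/268435456.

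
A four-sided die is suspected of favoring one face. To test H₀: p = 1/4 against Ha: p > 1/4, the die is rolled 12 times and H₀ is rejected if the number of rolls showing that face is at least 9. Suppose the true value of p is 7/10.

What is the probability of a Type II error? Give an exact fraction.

β = P(fail to reject H₀ | Ha true) = P(K ≤ 8 | p = 7/10), K ~ Binomial(12, 7/10).
Summing C(12,j)·(7/10)^j·(3/10)^{12-j} for j = 0..8 gives 101496845313/200000000000.

101496845313/200000000000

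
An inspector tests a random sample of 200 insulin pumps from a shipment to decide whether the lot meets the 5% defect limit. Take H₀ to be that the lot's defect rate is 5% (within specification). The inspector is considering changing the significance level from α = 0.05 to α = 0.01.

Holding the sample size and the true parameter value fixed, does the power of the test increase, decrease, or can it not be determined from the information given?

A smaller α moves the rejection region further into the tail. With the alternative true, more outcomes now fall outside the rejection region, so failing to reject becomes more likely.
Since power = 1 − β and β increases, power decreases.

It decreases.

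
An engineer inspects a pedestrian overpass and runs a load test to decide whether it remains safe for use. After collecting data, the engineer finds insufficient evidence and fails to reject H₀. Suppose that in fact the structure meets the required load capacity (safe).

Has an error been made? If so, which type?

Neither — the decision is correct.

The conventional null hypothesis here is that the structure meets the required load capacity (safe).
The test retained a true H₀ — the decision matches the true state.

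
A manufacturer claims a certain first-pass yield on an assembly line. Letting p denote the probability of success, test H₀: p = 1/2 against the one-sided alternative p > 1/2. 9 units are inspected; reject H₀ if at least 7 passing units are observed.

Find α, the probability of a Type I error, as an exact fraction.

The Type I error probability is α = P(K ≥ 7) computed under H₀, where K ~ Binomial(9, 1/2).
P(K ≥ 7) = [C(9,7) + C(9,8) + C(9,9)] / 2^9 = (36 + 9 + 1) / 512 = 46/512 = 23/256.

23/256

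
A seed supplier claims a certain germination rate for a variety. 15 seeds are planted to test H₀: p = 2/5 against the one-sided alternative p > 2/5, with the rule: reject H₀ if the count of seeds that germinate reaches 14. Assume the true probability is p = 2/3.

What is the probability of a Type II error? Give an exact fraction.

β = P(fail to reject H₀ | Ha true) = P(S ≤ 13 | p = 2/3), S ~ Binomial(15, 2/3).
Adding the binomial probabilities P(S=0)+…+P(S=13) at p = 2/3 gives 14070379/14348907.

14070379/14348907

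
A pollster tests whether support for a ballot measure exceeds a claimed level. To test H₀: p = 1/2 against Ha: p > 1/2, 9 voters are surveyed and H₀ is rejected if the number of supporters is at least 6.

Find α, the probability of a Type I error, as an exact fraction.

α = P(reject H₀ | H₀ true) = P(K ≥ 6 | p = 1/2), with K ~ Binomial(9, 1/2).
That's C(9,6) + C(9,7) + C(9,8) + C(9,9) over 2^9, i.e. (84 + 36 + 9 + 1)/512 = 130/512 = 65/256.

65/256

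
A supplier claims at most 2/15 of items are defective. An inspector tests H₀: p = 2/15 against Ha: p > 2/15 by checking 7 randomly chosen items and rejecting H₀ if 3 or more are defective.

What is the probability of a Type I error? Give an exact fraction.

The significance level is the probability, assuming p = 2/15, of seeing 3 or more defectives in 7 draws.
Computing the lower-tail complement: 1 − 10767497/11390625 = 623128/11390625.

623128/11390625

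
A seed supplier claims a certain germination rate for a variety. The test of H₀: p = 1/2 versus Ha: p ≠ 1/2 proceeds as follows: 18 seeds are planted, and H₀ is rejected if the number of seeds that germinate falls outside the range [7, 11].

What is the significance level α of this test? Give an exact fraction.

7795/32768

Under H₀, S ~ Binomial(18, 1/2); α is the probability of landing in either tail, P(S ≤ 6) + P(S ≥ 12).
Each tail has probability (1 + 18 + 153 + 816 + 3060 + 8568 + 18564)/262144; doubling gives α = 62360/262144 = 7795/32768.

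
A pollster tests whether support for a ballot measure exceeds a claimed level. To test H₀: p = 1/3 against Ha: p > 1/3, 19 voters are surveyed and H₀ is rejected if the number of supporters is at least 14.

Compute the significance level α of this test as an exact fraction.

147529/387420489

The Type I error probability is α = P(K ≥ 14) computed under H₀, where K ~ Binomial(19, 1/3).
Summing C(19,j)(1/3)^j(2/3)^{19−j} for j = 14,…,19 gives 147529/387420489.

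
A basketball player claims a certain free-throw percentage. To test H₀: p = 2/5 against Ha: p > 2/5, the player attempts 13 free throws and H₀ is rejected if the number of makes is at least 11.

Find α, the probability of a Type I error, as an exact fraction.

The Type I error probability is α = P(K ≥ 11) computed under H₀, where K ~ Binomial(13, 2/5).
P(K ≥ 11) = Σ_{j=11}^{13} C(13,j)·(2/5)^j·(3/5)^{13-j} = 1605632/1220703125.

1605632/1220703125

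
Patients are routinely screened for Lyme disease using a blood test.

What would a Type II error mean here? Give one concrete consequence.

With the conventional null hypothesis that the patient does not have Lyme disease:
A Type II error is failing to reject H₀ when H₀ is false.
Here that means clearing the patient as negative when actually the patient has Lyme disease.

A Type II error would mean concluding that the patient does not have Lyme disease (or at least failing to establish that the patient has Lyme disease) when in fact the patient has Lyme disease. Consequence: the disease goes undetected and untreated until it has progressed.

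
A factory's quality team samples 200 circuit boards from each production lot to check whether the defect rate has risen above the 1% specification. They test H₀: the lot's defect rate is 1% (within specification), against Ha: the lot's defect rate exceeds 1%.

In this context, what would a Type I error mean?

A Type I error would mean concluding that the lot's defect rate exceeds 1% when in fact the lot's defect rate is 1% (within specification).

A Type I error is rejecting H₀ when H₀ is true.
Here that means rejecting the lot and scrapping or reworking it when actually the lot's defect rate is 1% (within specification).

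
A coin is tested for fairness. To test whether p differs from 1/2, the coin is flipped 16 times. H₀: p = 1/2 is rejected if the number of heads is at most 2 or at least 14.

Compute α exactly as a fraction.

Under H₀, S ~ Binomial(16, 1/2); α is the probability of landing in either tail, P(S ≤ 2) + P(S ≥ 14).
The two tails are symmetric, so α = 2·(1 + 16 + 120)/2^16 = 274/65536 = 137/32768.

137/32768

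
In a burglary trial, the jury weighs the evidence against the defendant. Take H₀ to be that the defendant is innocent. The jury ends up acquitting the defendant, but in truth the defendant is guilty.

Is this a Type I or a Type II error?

'Acquitting the defendant' corresponds to failing to reject H₀.
H₀ was not rejected but H₀ is false — a Type II error (false negative).

Type II error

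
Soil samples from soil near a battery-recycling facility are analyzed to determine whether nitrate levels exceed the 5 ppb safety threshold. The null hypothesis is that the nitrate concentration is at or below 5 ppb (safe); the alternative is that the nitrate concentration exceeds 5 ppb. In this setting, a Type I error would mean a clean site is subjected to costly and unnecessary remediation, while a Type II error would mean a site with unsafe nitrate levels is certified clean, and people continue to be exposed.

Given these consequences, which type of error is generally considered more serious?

Type II error

The Type II consequence (a site with unsafe nitrate levels is certified clean, and people continue to be exposed) is more severe than the Type I consequence (a clean site is subjected to costly and unnecessary remediation).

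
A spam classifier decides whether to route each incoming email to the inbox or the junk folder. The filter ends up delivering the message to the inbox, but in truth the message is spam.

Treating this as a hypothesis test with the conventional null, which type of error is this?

The null hypothesis here is that the message is legitimate (not spam).
'Delivering the message to the inbox' corresponds to failing to reject H₀.
H₀ was not rejected but H₀ is false — a Type II error (false negative).

Type II error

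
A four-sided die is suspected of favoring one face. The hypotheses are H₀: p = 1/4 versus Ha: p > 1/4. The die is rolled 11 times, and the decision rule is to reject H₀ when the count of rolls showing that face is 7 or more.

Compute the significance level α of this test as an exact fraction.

15857/2097152

Under H₀, S ~ Binomial(11, 1/4), and α = P(S ≥ 7).
Adding the binomial terms for j = 7 through 11 with p = 1/4 yields 15857/2097152.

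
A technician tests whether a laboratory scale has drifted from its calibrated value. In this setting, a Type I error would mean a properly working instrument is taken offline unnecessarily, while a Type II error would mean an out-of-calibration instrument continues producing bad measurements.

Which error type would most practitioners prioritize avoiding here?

The Type II consequence (an out-of-calibration instrument continues producing bad measurements) is more severe than the Type I consequence (a properly working instrument is taken offline unnecessarily).

Type II error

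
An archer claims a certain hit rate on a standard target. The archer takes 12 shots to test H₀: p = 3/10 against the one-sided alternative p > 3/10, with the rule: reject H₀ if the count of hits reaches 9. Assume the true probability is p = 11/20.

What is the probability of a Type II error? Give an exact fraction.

709043757719553/819200000000000

A Type II error is failing to reject when Ha holds: with p = 11/20, β = P(X ≤ 8).
Adding the binomial probabilities P(X=0)+…+P(X=8) at p = 11/20 gives 709043757719553/819200000000000.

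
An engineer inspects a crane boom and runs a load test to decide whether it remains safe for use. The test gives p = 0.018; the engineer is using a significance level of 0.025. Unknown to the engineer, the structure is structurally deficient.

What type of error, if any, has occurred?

The conventional null hypothesis is that the structure meets the required load capacity (safe).
Since p = 0.018 < α = 0.025, H₀ is rejected.
H₀ is false (actually the structure is structurally deficient).
The decision matches the true state — no error.

No error (correct decision).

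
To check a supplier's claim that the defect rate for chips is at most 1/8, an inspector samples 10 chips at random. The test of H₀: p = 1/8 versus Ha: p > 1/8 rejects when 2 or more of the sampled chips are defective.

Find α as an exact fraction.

387730505/1073741824

The significance level is the probability, assuming p = 1/8, of seeing 2 or more defectives in 10 draws.
Computing the lower-tail complement: 1 − 686011319/1073741824 = 387730505/1073741824.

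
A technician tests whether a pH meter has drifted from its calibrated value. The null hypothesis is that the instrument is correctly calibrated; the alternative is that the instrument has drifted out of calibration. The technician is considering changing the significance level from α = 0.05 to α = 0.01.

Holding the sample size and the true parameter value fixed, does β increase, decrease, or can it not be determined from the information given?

It increases.

Lowering α raises the bar for rejection; under Ha, the test now fails to reject on outcomes it previously would have rejected.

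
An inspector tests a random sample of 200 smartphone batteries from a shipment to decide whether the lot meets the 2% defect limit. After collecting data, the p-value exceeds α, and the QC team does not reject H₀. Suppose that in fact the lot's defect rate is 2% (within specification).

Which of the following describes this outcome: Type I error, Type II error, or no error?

Neither — the decision is correct.

The conventional null hypothesis here is that the lot's defect rate is 2% (within specification).
The test retained a true H₀ — the decision matches the true state.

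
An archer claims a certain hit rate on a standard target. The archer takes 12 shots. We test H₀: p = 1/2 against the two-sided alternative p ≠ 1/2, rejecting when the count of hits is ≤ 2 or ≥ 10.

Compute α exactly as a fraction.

79/2048

Under H₀, K ~ Binomial(12, 1/2); α is the probability of landing in either tail, P(K ≤ 2) + P(K ≥ 10).
The two tails are symmetric, so α = 2·(1 + 12 + 66)/2^12 = 158/4096 = 79/2048.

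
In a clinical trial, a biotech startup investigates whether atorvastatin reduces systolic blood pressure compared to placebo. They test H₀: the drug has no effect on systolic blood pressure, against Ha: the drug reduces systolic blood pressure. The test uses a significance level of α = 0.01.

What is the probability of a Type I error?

The significance level α is, by definition, the probability of a Type I error — P(reject H₀ | H₀ true).

0.01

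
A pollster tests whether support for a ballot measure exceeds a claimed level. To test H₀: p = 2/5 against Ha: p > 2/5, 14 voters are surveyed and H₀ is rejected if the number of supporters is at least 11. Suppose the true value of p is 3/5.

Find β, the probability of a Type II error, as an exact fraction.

5344795024/6103515625

Under the alternative p = 3/5, Y ~ Binomial(14, 3/5); β is the probability the test does not reject, P(Y < 11).
Equivalently, β = 1 − P(Y ≥ 11) = 5344795024/6103515625.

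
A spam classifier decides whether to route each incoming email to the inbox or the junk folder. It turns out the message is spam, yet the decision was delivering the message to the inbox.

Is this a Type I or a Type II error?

Type II error

The null hypothesis here is that the message is legitimate (not spam).
'Delivering the message to the inbox' corresponds to failing to reject H₀.
H₀ was not rejected but H₀ is false — a Type II error (false negative).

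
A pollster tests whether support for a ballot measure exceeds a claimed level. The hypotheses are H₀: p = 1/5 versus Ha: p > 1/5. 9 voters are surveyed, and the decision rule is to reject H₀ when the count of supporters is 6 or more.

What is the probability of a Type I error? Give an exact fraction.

5989/1953125

The Type I error probability is α = P(X ≥ 6) computed under H₀, where X ~ Binomial(9, 1/5).
P(X ≥ 6) = Σ_{j=6}^{9} C(9,j)·(1/5)^j·(4/5)^{9-j} = 5989/1953125.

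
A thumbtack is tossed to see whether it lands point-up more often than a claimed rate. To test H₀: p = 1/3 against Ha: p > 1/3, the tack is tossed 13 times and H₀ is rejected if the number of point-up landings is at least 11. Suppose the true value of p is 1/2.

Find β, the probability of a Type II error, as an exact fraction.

2025/2048

Under the alternative p = 1/2, S ~ Binomial(13, 1/2); β is the probability the test does not reject, P(S < 11).
Equivalently, β = 1 − P(S ≥ 11) = 2025/2048.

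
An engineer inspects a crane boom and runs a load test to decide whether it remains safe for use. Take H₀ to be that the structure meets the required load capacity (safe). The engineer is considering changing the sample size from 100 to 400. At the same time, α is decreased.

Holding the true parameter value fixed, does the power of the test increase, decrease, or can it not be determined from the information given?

Cannot be determined from the information given.

The first change alone would make β decrease; the second alone would make β increase. Which effect dominates depends on the magnitudes, which are not given.
Since power = 1 − β, the effect on power is likewise indeterminate.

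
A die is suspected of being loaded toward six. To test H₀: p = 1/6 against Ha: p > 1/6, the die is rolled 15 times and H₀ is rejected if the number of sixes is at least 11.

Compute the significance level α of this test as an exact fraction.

The Type I error probability is α = P(S ≥ 11) computed under H₀, where S ~ Binomial(15, 1/6).
Adding the binomial terms for j = 11 through 15 with p = 1/6 yields 912701/470184984576.

912701/470184984576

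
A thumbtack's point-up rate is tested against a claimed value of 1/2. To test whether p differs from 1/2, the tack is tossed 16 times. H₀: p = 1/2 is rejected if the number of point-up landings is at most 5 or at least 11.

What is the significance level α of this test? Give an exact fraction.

6885/32768

The significance level is the null-hypothesis probability of the rejection region {≤5} ∪ {≥11}.
The two tails are symmetric, so α = 2·(1 + 16 + 120 + 560 + 1820 + 4368)/2^16 = 13770/65536 = 6885/32768.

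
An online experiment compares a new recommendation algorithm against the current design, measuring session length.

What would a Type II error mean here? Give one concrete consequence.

A Type II error would mean concluding that the new design has no effect on session length (or at least failing to establish that the new design increases session length) when in fact the new design increases session length. Consequence: a genuinely better design is discarded.

With the conventional null hypothesis that the new design has no effect on session length:
A Type II error is failing to reject H₀ when H₀ is false.
Here that means keeping the current design when actually the new design increases session length.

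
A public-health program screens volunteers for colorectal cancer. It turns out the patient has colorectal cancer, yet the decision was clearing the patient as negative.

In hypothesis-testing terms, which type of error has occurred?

The null hypothesis here is that the patient does not have colorectal cancer.
'Clearing the patient as negative' corresponds to failing to reject H₀.
H₀ was not rejected but H₀ is false — a Type II error (false negative).

Type II error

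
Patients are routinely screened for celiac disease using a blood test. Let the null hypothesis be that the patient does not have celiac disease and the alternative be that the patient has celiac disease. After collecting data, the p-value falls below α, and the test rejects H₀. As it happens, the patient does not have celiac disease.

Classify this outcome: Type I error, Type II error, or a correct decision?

Type I error

H₀ was rejected, but H₀ is actually true.
Rejecting a true null hypothesis is a Type I error (false positive).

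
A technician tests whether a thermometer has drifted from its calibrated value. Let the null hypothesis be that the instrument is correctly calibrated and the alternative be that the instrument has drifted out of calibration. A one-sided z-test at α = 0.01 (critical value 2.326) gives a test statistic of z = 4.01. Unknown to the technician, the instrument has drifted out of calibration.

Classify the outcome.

Neither — the decision is correct.

Since z = 4.01 > z* = 2.326, H₀ is rejected.
H₀ is false (actually the instrument has drifted out of calibration).
The decision matches the true state — no error.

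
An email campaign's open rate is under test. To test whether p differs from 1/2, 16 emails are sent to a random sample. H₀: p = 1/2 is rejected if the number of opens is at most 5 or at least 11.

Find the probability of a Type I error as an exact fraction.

6885/32768

α = P(K ≤ 5 or K ≥ 11 | p = 1/2), K ~ Binomial(16, 1/2).
The two tails are symmetric, so α = 2·(1 + 16 + 120 + 560 + 1820 + 4368)/2^16 = 13770/65536 = 6885/32768.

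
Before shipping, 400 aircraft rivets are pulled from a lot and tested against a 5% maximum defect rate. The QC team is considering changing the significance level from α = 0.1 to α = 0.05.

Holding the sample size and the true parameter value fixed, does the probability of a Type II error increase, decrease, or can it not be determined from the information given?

A smaller α moves the rejection region further into the tail. With the alternative true, more outcomes now fall outside the rejection region, so failing to reject becomes more likely.

It increases.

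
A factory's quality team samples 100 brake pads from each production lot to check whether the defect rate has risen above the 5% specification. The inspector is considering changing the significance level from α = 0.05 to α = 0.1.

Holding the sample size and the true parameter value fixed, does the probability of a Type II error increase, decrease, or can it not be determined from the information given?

It decreases.

With a larger α the critical value moves toward the center, so more of the Ha sampling distribution lies in the rejection region.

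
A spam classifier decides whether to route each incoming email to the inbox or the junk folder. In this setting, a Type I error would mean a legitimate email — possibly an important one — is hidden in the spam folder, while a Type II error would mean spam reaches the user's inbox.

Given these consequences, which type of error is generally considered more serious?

Type I error

The Type I consequence (a legitimate email — possibly an important one — is hidden in the spam folder) is more severe than the Type II consequence (spam reaches the user's inbox).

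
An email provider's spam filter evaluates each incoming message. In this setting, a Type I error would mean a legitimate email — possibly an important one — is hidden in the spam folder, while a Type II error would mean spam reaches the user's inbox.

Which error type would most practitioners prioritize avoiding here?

Type I error

The Type I consequence (a legitimate email — possibly an important one — is hidden in the spam folder) is more severe than the Type II consequence (spam reaches the user's inbox).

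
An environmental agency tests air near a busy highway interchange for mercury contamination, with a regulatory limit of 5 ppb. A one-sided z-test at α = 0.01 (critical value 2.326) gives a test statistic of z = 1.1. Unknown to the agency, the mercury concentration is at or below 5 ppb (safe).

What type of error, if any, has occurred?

The conventional null hypothesis is that the mercury concentration is at or below 5 ppb (safe).
Since z = 1.1 ≤ z* = 2.326, H₀ is not rejected.
H₀ is true (actually the mercury concentration is at or below 5 ppb (safe)).
The decision matches the true state — no error.

No error (correct decision).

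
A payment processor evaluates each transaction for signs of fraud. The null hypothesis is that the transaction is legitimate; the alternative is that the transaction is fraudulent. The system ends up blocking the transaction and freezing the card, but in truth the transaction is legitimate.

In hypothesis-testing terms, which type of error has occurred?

'Blocking the transaction and freezing the card' corresponds to rejecting H₀.
H₀ was rejected but H₀ is true — a Type I error (false positive).

Type I error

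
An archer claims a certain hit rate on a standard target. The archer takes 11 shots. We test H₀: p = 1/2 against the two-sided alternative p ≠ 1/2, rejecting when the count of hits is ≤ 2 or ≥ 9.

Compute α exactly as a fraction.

67/1024

α = P(S ≤ 2 or S ≥ 9 | p = 1/2), S ~ Binomial(11, 1/2).
Each tail has probability (1 + 11 + 55)/2048; doubling gives α = 134/2048 = 67/1024.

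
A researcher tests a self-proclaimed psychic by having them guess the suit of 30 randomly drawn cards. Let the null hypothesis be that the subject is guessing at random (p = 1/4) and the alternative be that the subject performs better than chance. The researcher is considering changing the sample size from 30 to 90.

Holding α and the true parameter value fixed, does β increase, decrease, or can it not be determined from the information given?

More data shrinks sampling variability; the test statistic under Ha concentrates further from the null value, making rejection more likely.

It decreases.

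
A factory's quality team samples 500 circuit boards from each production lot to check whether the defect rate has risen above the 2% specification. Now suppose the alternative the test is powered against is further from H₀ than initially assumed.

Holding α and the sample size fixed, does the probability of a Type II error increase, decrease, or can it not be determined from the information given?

It decreases.

The further the true parameter sits from the null value, the more of the Ha sampling distribution falls in the rejection region.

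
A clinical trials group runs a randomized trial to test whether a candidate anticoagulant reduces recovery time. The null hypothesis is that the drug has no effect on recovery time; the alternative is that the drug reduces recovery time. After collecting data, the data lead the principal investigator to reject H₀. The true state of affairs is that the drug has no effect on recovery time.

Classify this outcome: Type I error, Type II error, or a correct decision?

Type I error

H₀ was rejected, but H₀ is actually true.
Rejecting a true null hypothesis is a Type I error (false positive).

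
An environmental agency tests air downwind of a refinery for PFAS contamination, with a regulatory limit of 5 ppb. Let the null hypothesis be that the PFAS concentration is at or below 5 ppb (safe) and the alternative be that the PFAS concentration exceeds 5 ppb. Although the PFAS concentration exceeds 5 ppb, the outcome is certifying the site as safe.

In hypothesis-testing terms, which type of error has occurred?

'Certifying the site as safe' corresponds to failing to reject H₀.
H₀ was not rejected but H₀ is false — a Type II error (false negative).

Type II error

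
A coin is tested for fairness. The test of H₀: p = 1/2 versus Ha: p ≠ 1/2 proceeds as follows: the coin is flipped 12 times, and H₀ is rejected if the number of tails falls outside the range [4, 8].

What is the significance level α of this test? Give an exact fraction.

α = P(S ≤ 3 or S ≥ 9 | p = 1/2), S ~ Binomial(12, 1/2).
By symmetry, α = 2·P(S ≤ 3) = 2·(1 + 12 + 66 + 220)/4096 = 598/4096 = 299/2048.

299/2048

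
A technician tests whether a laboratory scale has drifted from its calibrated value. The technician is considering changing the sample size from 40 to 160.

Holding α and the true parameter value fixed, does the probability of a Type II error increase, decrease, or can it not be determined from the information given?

It decreases.

A larger sample reduces the standard error, pulling the sampling distribution under Ha further from the non-rejection region.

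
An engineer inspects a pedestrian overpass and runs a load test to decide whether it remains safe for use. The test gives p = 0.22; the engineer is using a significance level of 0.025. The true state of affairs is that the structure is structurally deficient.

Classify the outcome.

Type II error

The conventional null hypothesis is that the structure meets the required load capacity (safe).
Since p = 0.22 ≥ α = 0.025, H₀ is not rejected.
H₀ is false (actually the structure is structurally deficient).
Failing to reject a false H₀ is a Type II error.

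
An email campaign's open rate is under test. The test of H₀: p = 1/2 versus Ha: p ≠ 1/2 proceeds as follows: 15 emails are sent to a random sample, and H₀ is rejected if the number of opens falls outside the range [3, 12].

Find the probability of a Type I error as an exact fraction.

Under H₀, K ~ Binomial(15, 1/2); α is the probability of landing in either tail, P(K ≤ 2) + P(K ≥ 13).
The two tails are symmetric, so α = 2·(1 + 15 + 105)/2^15 = 242/32768 = 121/16384.

121/16384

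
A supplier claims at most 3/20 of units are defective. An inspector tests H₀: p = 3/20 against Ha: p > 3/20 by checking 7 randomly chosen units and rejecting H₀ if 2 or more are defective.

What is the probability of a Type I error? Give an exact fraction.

α = P(reject H₀ | H₀ true) = P(Y ≥ 2 | p = 3/20), Y ~ Binomial(7, 3/20).
α = 1 − P(Y ≤ 1) = 1 − 458613811/640000000 = 181386189/640000000.

181386189/640000000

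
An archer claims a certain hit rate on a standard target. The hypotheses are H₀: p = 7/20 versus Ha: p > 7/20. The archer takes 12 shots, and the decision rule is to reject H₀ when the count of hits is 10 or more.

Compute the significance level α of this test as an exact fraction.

694606637291/819200000000000

α = P(reject H₀ | H₀ true) = P(K ≥ 10 | p = 7/20), with K ~ Binomial(12, 7/20).
Adding the binomial terms for j = 10 through 12 with p = 7/20 yields 694606637291/819200000000000.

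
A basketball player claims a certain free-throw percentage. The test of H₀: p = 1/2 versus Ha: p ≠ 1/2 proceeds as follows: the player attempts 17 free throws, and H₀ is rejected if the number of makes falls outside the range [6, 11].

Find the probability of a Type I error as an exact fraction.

4701/32768

Under H₀, S ~ Binomial(17, 1/2); α is the probability of landing in either tail, P(S ≤ 5) + P(S ≥ 12).
The two tails are symmetric, so α = 2·(1 + 17 + 136 + 680 + 2380 + 6188)/2^17 = 18804/131072 = 4701/32768.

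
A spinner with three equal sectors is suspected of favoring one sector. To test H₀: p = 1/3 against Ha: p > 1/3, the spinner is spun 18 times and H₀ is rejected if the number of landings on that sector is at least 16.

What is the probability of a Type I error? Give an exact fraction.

Under H₀, S ~ Binomial(18, 1/3), and α = P(S ≥ 16).
P(S ≥ 16) = Σ_{j=16}^{18} C(18,j)·(1/3)^j·(2/3)^{18-j} = 649/387420489.

649/387420489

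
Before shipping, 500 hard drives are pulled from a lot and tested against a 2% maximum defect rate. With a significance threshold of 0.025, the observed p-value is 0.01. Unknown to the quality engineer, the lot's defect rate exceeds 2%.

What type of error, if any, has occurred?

The conventional null hypothesis is that the lot's defect rate is 2% (within specification).
Since p = 0.01 < α = 0.025, H₀ is rejected.
H₀ is false (actually the lot's defect rate exceeds 2%).
The decision matches the true state — no error.

Neither — the decision is correct.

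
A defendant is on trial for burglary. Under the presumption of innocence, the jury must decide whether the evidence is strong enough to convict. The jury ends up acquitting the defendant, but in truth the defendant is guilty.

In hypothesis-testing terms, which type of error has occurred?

The null hypothesis here is that the defendant is innocent.
'Acquitting the defendant' corresponds to failing to reject H₀.
H₀ was not rejected but H₀ is false — a Type II error (false negative).

Type II error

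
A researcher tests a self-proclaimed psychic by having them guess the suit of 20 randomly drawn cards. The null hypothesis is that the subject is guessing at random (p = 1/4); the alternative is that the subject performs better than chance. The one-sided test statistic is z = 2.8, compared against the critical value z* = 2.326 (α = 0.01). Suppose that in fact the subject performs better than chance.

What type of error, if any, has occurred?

Neither — the decision is correct.

Since z = 2.8 > z* = 2.326, H₀ is rejected.
H₀ is false (actually the subject performs better than chance).
The decision matches the true state — no error.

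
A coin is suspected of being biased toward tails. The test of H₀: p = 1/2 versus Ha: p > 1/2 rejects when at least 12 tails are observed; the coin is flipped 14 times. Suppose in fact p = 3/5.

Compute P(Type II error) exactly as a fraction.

5860647088/6103515625

A Type II error is failing to reject when Ha holds: with p = 3/5, β = P(X ≤ 11).
Adding the binomial probabilities P(X=0)+…+P(X=11) at p = 3/5 gives 5860647088/6103515625.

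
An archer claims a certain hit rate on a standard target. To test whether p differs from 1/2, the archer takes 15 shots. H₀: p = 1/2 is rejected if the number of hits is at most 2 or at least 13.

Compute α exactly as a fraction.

Under H₀, X ~ Binomial(15, 1/2); α is the probability of landing in either tail, P(X ≤ 2) + P(X ≥ 13).
The two tails are symmetric, so α = 2·(1 + 15 + 105)/2^15 = 242/32768 = 121/16384.

121/16384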